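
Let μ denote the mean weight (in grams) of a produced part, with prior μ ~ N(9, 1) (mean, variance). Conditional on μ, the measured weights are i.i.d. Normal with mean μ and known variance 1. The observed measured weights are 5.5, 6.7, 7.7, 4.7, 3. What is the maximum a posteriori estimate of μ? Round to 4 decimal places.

n = 5; x̄ = (5.5 + 6.7 + 7.7 + 4.7 + 3)/5 = 27.6/5 = 5.52.
For a Normal prior and Normal likelihood with known variance, the posterior is Normal; its mode equals its mean, the precision-weighted average.
Prior precision 1/σ₀² = 1/1 = 1; data precision n/σ² = 5/1 = 5.
μ̂ = (1·9 + 5·5.52) / (1 + 5) = 36.6/6 = 6.1000.

μ̂_MAP = 6.1000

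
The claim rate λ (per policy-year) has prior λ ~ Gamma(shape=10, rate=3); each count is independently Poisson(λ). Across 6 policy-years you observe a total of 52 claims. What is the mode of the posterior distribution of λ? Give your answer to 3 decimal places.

Σxᵢ = 52, n = 6.
Posterior ∝ λ^9e^(−3λ) · λ^52e^(−6λ) = λ^61e^(−9λ), i.e. Gamma(shape=62, rate=9).
The mode of a Gamma(a, b) with a ≥ 1 (shape–rate) is (a−1)/b = 61/9 ≈ 6.778.

λ̂_MAP = 6.778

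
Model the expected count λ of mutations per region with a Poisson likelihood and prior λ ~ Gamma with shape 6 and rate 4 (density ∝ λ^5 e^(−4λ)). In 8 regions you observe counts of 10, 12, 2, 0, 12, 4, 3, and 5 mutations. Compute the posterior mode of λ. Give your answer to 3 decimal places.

λ̂_MAP = 4.417

Σxᵢ = 10+12+2+0+12+4+3+5 = 48, with n = 8.
Posterior ∝ λ^5e^(−4λ) · λ^48e^(−8λ) = λ^53e^(−12λ), i.e. Gamma(shape=54, rate=12).
The mode of a Gamma(a, b) with a ≥ 1 (shape–rate) is (a−1)/b = 53/12 ≈ 4.417.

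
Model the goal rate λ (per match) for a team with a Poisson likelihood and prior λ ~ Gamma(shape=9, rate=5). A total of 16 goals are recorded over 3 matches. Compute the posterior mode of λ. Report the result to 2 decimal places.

Σxᵢ = 16, n = 3.
Posterior ∝ λ^8e^(−5λ) · λ^16e^(−3λ) = λ^24e^(−8λ), i.e. Gamma(shape=25, rate=8).
The mode of a Gamma(a, b) with a ≥ 1 (shape–rate) is (a−1)/b = 24/8 ≈ 3.00.

λ̂_MAP = 3.00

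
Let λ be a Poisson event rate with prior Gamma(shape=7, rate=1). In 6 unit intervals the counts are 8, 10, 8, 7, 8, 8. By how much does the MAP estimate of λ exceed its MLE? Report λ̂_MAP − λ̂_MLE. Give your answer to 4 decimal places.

Σxᵢ = 49. Posterior is Gamma(56, 7); MAP = (56−1)/7 = 55/7 ≈ 7.85714.
MLE = x̄ = 49/6 ≈ 8.16667.
Difference = 55/7 − 49/6 = -13/42 ≈ -0.3095.

MAP − MLE = -0.3095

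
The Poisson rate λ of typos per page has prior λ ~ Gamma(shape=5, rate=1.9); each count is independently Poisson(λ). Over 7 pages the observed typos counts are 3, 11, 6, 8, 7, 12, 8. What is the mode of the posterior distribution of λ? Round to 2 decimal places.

Σxᵢ = 3+11+6+8+7+12+8 = 55, with n = 7.
Posterior ∝ λ^4e^(−1.9λ) · λ^55e^(−7λ) = λ^59e^(−8.9λ), i.e. Gamma(shape=60, rate=8.9).
The mode of a Gamma(a, b) with a ≥ 1 (shape–rate) is (a−1)/b = 59/8.9 ≈ 6.63.

λ̂_MAP = 6.63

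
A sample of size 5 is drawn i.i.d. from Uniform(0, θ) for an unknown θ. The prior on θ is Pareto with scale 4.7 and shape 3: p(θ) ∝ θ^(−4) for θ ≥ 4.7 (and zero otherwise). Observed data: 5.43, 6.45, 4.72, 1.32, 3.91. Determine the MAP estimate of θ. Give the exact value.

The Uniform(0, θ) likelihood is θ^(−n) for θ ≥ max(xᵢ), zero otherwise. Here max(xᵢ) = 6.45.
Posterior ∝ θ^(−4) · θ^(−5) = θ^(−9) on θ ≥ max(4.7, 6.45) = 6.45.
This density is strictly decreasing in θ, so the posterior mode lies at the lower boundary of the support.

θ̂_MAP = 6.45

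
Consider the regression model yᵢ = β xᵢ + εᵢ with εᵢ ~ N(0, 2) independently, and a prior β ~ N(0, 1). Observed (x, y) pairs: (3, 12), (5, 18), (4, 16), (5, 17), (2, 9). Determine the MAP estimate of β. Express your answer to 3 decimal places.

β̂_MAP = 3.617

log p(β | y) = −Σ(yᵢ − βxᵢ)²/(2·2) − β²/(2·1) + const.
Setting the derivative to zero: Σxᵢ(yᵢ − βxᵢ)/2 − β/1 = 0, so β = Σxᵢyᵢ / (Σxᵢ² + σ²/τ²).
Σxᵢyᵢ = 3·12 + 5·18 + 4·16 + 5·17 + 2·9 = 293; Σxᵢ² = 79; σ²/τ² = 2.
β̂_MAP = 293 / (79 + 2) = 293/81 ≈ 3.617.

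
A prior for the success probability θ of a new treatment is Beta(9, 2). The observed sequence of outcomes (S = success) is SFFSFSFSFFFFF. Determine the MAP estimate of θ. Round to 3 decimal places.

θ̂_MAP = 0.545

Prior: Beta(9, 2).
Data: 4 successes in 13 trials (from the sequence). The binomial likelihood contributes θ^4(1−θ)^9, so the posterior is Beta(9+4, 2+9) = Beta(13, 11).
For Beta(a, b) with a, b > 1 the mode is (a−1)/(a+b−2) = 12/22 ≈ 0.545.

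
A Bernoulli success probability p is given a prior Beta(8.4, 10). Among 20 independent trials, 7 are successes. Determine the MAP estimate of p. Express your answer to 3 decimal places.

p̂_MAP = 0.396

Prior: Beta(8.4, 10).
Data: 7 successes in 20 trials. The binomial likelihood contributes p^7(1−p)^13, so the posterior is Beta(8.4+7, 10+13) = Beta(15.4, 23).
For Beta(a, b) with a, b > 1 the mode is (a−1)/(a+b−2) = 14.4/36.4 ≈ 0.396.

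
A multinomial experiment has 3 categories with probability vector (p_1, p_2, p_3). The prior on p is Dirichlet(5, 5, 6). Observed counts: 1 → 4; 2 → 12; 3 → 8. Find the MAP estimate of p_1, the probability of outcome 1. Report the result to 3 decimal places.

MAP estimate: 0.216

The posterior is Dirichlet(αᵢ + nᵢ) = Dirichlet(9, 17, 14).
For a Dirichlet(a₁,…,a_K) with all aᵢ > 1, the mode has j-th component (aⱼ − 1)/(Σaᵢ − K).
Here Σaᵢ = 40 and K = 3, so p_1 = (9 − 1)/(40 − 3) = 8/37 ≈ 0.216.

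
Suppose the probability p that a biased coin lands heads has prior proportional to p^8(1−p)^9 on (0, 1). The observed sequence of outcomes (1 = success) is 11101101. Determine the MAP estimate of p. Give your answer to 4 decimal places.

The prior density ∝ p^8(1−p)^9 is the kernel of Beta(9, 10).
Data: 6 successes in 8 trials (from the sequence). The binomial likelihood contributes p^6(1−p)^2, so the posterior is Beta(9+6, 10+2) = Beta(15, 12).
For Beta(a, b) with a, b > 1 the mode is (a−1)/(a+b−2) = 14/25 ≈ 0.5600.

p̂_MAP = 0.5600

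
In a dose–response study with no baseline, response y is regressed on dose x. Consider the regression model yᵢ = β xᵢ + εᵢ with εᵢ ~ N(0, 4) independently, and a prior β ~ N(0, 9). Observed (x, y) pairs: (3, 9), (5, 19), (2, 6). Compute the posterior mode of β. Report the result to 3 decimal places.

log p(β | y) = −Σ(yᵢ − βxᵢ)²/(2·4) − β²/(2·9) + const.
Setting the derivative to zero: Σxᵢ(yᵢ − βxᵢ)/4 − β/9 = 0, so β = Σxᵢyᵢ / (Σxᵢ² + σ²/τ²).
Σxᵢyᵢ = 3·9 + 5·19 + 2·6 = 134; Σxᵢ² = 38; σ²/τ² = 4/9.
β̂_MAP = 134 / (38 + 4/9) = 134/(346/9) = 603/173 ≈ 3.486.

β̂_MAP = 3.486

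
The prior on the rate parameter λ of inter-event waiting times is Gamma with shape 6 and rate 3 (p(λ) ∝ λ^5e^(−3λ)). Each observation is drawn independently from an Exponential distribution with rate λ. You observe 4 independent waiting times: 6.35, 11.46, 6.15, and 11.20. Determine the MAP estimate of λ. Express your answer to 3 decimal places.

λ̂_MAP = 0.236

The Exponential(rate=λ) likelihood is ∝ λ^n e^(−λΣtᵢ). Here n = 4 and Σtᵢ = 6.35 + 11.46 + 6.15 + 11.20 = 35.16.
Posterior ∝ λ^5e^(−3λ) · λ^4e^(−35.16λ) = λ^9e^(−38.16λ), i.e. Gamma(10, 38.16).
Mode = (a−1)/b = 9/38.16 ≈ 0.236.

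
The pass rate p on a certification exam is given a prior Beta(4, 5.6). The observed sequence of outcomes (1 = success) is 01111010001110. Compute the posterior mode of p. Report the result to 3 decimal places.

p̂_MAP = 0.509

Prior: Beta(4, 5.6).
Data: 8 successes in 14 trials (from the sequence). The binomial likelihood contributes p^8(1−p)^6, so the posterior is Beta(4+8, 5.6+6) = Beta(12, 11.6).
For Beta(a, b) with a, b > 1 the mode is (a−1)/(a+b−2) = 11/21.6 ≈ 0.509.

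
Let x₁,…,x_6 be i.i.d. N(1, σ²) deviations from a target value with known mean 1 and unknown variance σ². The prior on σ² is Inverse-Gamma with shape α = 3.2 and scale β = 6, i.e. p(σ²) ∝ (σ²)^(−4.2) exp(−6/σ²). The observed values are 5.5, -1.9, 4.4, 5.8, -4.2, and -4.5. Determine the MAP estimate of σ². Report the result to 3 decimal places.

σ̂²_MAP = 9.205

Sum of squared deviations about the known mean: SS = (5.5−1)² + (-1.9−1)² + (4.4−1)² + (5.8−1)² + (-4.2−1)² + (-4.5−1)² = 120.55.
The Normal likelihood contributes (σ²)^(−n/2) exp(−SS/(2σ²)), so the posterior is Inverse-Gamma(α + n/2, β + SS/2) = Inverse-Gamma(6.2, 66.275).
The mode of Inverse-Gamma(a, b) is b/(a+1) = 66.275/7.2 ≈ 9.205.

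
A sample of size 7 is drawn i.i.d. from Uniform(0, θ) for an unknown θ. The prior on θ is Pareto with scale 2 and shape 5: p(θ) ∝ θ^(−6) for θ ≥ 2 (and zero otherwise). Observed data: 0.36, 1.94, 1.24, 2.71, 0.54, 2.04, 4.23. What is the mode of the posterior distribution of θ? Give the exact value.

The Uniform(0, θ) likelihood is θ^(−n) for θ ≥ max(xᵢ), zero otherwise. Here max(xᵢ) = 4.23.
Posterior ∝ θ^(−6) · θ^(−7) = θ^(−13) on θ ≥ max(2, 4.23) = 4.23.
This density is strictly decreasing in θ, so the posterior mode lies at the lower boundary of the support.

θ̂_MAP = 4.23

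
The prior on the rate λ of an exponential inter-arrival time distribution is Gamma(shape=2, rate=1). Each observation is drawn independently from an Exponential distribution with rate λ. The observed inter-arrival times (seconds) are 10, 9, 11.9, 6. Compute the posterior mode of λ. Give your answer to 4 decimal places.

λ̂_MAP = 0.1319

The Exponential(rate=λ) likelihood is ∝ λ^n e^(−λΣtᵢ). Here n = 4 and Σtᵢ = 10 + 9 + 11.9 + 6 = 36.9.
Posterior ∝ λe^(−1λ) · λ^4e^(−36.9λ) = λ^5e^(−37.9λ), i.e. Gamma(6, 37.9).
Mode = (a−1)/b = 5/37.9 ≈ 0.1319.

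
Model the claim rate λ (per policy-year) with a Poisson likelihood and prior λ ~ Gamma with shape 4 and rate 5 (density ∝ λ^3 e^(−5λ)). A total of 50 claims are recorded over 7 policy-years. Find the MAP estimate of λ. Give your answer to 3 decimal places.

λ̂_MAP = 4.417

Σxᵢ = 50, n = 7.
Posterior ∝ λ^3e^(−5λ) · λ^50e^(−7λ) = λ^53e^(−12λ), i.e. Gamma(shape=54, rate=12).
The mode of a Gamma(a, b) with a ≥ 1 (shape–rate) is (a−1)/b = 53/12 ≈ 4.417.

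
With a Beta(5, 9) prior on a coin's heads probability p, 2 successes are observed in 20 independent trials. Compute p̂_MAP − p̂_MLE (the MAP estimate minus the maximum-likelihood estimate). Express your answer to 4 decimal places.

MAP − MLE = 0.0875

Posterior is Beta(7, 27); MAP = (7−1)/(34−2) = 6/32 ≈ 0.18750.
MLE ignores the prior: p̂_MLE = k/n = 2/20 ≈ 0.10000.
Difference = 6/32 − 2/20 = 7/80 ≈ 0.0875.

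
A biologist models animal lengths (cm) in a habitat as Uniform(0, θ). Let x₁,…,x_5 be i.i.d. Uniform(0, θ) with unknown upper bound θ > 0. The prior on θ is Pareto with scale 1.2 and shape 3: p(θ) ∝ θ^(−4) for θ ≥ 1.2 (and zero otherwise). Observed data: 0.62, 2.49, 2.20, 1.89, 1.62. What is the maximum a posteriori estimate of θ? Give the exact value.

The Uniform(0, θ) likelihood is θ^(−n) for θ ≥ max(xᵢ), zero otherwise. Here max(xᵢ) = 2.49.
Posterior ∝ θ^(−4) · θ^(−5) = θ^(−9) on θ ≥ max(1.2, 2.49) = 2.49.
This density is strictly decreasing in θ, so the posterior mode lies at the lower boundary of the support.

θ̂_MAP = 2.49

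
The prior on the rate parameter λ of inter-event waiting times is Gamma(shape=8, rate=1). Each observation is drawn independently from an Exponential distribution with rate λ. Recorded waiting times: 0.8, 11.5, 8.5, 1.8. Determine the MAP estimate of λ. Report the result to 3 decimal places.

λ̂_MAP = 0.466

The Exponential(rate=λ) likelihood is ∝ λ^n e^(−λΣtᵢ). Here n = 4 and Σtᵢ = 0.8 + 11.5 + 8.5 + 1.8 = 22.6.
Posterior ∝ λ^7e^(−1λ) · λ^4e^(−22.6λ) = λ^11e^(−23.6λ), i.e. Gamma(12, 23.6).
Mode = (a−1)/b = 11/23.6 ≈ 0.466.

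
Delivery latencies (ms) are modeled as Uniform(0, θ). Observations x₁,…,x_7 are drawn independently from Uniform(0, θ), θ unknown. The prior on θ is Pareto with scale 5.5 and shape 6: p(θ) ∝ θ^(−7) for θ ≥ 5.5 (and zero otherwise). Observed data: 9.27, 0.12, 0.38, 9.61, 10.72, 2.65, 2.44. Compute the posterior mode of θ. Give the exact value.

The Uniform(0, θ) likelihood is θ^(−n) for θ ≥ max(xᵢ), zero otherwise. Here max(xᵢ) = 10.72.
Posterior ∝ θ^(−7) · θ^(−7) = θ^(−14) on θ ≥ max(5.5, 10.72) = 10.72.
This density is strictly decreasing in θ, so the posterior mode lies at the lower boundary of the support.

θ̂_MAP = 10.72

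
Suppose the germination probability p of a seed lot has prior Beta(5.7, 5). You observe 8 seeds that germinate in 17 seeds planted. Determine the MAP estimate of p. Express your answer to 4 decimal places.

p̂_MAP = 0.4942

Prior: Beta(5.7, 5).
Data: 8 successes in 17 trials. The binomial likelihood contributes p^8(1−p)^9, so the posterior is Beta(5.7+8, 5+9) = Beta(13.7, 14).
For Beta(a, b) with a, b > 1 the mode is (a−1)/(a+b−2) = 12.7/25.7 ≈ 0.4942.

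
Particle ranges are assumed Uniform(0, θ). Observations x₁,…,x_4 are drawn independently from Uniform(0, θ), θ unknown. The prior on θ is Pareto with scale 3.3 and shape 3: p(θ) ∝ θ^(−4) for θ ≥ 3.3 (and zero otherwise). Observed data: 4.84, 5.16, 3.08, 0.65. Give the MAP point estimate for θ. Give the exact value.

The Uniform(0, θ) likelihood is θ^(−n) for θ ≥ max(xᵢ), zero otherwise. Here max(xᵢ) = 5.16.
Posterior ∝ θ^(−4) · θ^(−4) = θ^(−8) on θ ≥ max(3.3, 5.16) = 5.16.
This density is strictly decreasing in θ, so the posterior mode lies at the lower boundary of the support.

θ̂_MAP = 5.16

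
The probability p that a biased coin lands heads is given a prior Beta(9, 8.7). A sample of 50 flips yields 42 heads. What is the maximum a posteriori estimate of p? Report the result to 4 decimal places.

p̂_MAP = 0.7610

Prior: Beta(9, 8.7).
Data: 42 successes in 50 trials. The binomial likelihood contributes p^42(1−p)^8, so the posterior is Beta(9+42, 8.7+8) = Beta(51, 16.7).
For Beta(a, b) with a, b > 1 the mode is (a−1)/(a+b−2) = 50/65.7 ≈ 0.7610.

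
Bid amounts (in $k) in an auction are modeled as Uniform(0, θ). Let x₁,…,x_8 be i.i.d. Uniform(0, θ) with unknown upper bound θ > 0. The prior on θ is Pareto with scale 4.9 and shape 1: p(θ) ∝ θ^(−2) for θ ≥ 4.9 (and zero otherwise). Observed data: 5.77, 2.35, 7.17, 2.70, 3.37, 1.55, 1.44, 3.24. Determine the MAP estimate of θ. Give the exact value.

The Uniform(0, θ) likelihood is θ^(−n) for θ ≥ max(xᵢ), zero otherwise. Here max(xᵢ) = 7.17.
Posterior ∝ θ^(−2) · θ^(−8) = θ^(−10) on θ ≥ max(4.9, 7.17) = 7.17.
This density is strictly decreasing in θ, so the posterior mode lies at the lower boundary of the support.

θ̂_MAP = 7.17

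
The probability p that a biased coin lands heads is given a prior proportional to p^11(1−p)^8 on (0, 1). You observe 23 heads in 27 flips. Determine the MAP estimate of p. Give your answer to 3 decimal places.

p̂_MAP = 0.739

The prior density ∝ p^11(1−p)^8 is the kernel of Beta(12, 9).
Data: 23 successes in 27 trials. The binomial likelihood contributes p^23(1−p)^4, so the posterior is Beta(12+23, 9+4) = Beta(35, 13).
For Beta(a, b) with a, b > 1 the mode is (a−1)/(a+b−2) = 34/46 ≈ 0.739.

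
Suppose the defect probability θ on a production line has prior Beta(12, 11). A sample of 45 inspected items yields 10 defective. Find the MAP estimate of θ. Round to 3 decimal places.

θ̂_MAP = 0.318

Prior: Beta(12, 11).
Data: 10 successes in 45 trials. The binomial likelihood contributes θ^10(1−θ)^35, so the posterior is Beta(12+10, 11+35) = Beta(22, 46).
For Beta(a, b) with a, b > 1 the mode is (a−1)/(a+b−2) = 21/66 ≈ 0.318.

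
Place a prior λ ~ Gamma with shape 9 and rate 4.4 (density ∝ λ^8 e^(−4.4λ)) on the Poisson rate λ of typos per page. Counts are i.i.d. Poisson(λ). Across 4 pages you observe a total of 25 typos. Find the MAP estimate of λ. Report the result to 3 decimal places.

Σxᵢ = 25, n = 4.
Posterior ∝ λ^8e^(−4.4λ) · λ^25e^(−4λ) = λ^33e^(−8.4λ), i.e. Gamma(shape=34, rate=8.4).
The mode of a Gamma(a, b) with a ≥ 1 (shape–rate) is (a−1)/b = 33/8.4 ≈ 3.929.

λ̂_MAP = 3.929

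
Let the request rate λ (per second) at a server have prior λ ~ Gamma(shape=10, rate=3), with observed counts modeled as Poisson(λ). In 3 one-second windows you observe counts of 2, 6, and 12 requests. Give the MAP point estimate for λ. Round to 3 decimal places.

λ̂_MAP = 4.833

Σxᵢ = 2+6+12 = 20, with n = 3.
Posterior ∝ λ^9e^(−3λ) · λ^20e^(−3λ) = λ^29e^(−6λ), i.e. Gamma(shape=30, rate=6).
The mode of a Gamma(a, b) with a ≥ 1 (shape–rate) is (a−1)/b = 29/6 ≈ 4.833.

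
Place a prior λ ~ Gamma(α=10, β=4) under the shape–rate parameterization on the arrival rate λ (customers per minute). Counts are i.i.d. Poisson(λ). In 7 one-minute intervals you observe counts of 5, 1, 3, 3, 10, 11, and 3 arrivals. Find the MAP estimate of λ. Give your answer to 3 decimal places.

Σxᵢ = 5+1+3+3+10+11+3 = 36, with n = 7.
Posterior ∝ λ^9e^(−4λ) · λ^36e^(−7λ) = λ^45e^(−11λ), i.e. Gamma(shape=46, rate=11).
The mode of a Gamma(a, b) with a ≥ 1 (shape–rate) is (a−1)/b = 45/11 ≈ 4.091.

λ̂_MAP = 4.091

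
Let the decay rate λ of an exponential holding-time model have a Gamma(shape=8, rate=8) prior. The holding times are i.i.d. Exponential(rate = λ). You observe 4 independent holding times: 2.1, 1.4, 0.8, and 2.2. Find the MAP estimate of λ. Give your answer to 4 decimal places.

The Exponential(rate=λ) likelihood is ∝ λ^n e^(−λΣtᵢ). Here n = 4 and Σtᵢ = 2.1 + 1.4 + 0.8 + 2.2 = 6.5.
Posterior ∝ λ^7e^(−8λ) · λ^4e^(−6.5λ) = λ^11e^(−14.5λ), i.e. Gamma(12, 14.5).
Mode = (a−1)/b = 11/14.5 ≈ 0.7586.

λ̂_MAP = 0.7586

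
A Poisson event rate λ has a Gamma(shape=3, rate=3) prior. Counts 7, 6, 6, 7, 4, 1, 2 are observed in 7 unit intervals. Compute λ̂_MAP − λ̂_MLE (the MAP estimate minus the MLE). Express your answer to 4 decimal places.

MAP − MLE = -1.2143

Σxᵢ = 33. Posterior is Gamma(36, 10); MAP = (36−1)/10 = 35/10 ≈ 3.50000.
MLE = x̄ = 33/7 ≈ 4.71429.
Difference = 35/10 − 33/7 = -17/14 ≈ -1.2143.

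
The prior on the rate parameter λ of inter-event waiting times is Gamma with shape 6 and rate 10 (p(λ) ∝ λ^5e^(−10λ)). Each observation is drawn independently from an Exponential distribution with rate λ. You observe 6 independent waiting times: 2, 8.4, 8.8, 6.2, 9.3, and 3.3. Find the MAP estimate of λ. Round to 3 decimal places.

The Exponential(rate=λ) likelihood is ∝ λ^n e^(−λΣtᵢ). Here n = 6 and Σtᵢ = 2 + 8.4 + 8.8 + 6.2 + 9.3 + 3.3 = 38.
Posterior ∝ λ^5e^(−10λ) · λ^6e^(−38λ) = λ^11e^(−48λ), i.e. Gamma(12, 48).
Mode = (a−1)/b = 11/48 ≈ 0.229.

λ̂_MAP = 0.229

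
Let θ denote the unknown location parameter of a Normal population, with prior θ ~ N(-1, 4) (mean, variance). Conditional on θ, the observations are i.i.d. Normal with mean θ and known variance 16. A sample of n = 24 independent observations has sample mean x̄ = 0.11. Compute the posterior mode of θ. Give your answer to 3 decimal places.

θ̂_MAP = -0.049

n = 24, x̄ = 0.11.
For a Normal prior and Normal likelihood with known variance, the posterior is Normal; its mode equals its mean, the precision-weighted average.
Prior precision 1/σ₀² = 1/4 = 0.25; data precision n/σ² = 24/16 = 1.5.
θ̂ = (0.25·(-1) + 1.5·0.11) / (0.25 + 1.5) = (-0.085)/1.75 = -17/350 ≈ -0.049.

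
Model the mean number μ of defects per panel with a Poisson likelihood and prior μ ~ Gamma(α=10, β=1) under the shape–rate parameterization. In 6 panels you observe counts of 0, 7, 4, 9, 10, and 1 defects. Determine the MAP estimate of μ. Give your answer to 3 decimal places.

μ̂_MAP = 5.714

Σxᵢ = 0+7+4+9+10+1 = 31, with n = 6.
Posterior ∝ μ^9e^(−1μ) · μ^31e^(−6μ) = μ^40e^(−7μ), i.e. Gamma(shape=41, rate=7).
The mode of a Gamma(a, b) with a ≥ 1 (shape–rate) is (a−1)/b = 40/7 ≈ 5.714.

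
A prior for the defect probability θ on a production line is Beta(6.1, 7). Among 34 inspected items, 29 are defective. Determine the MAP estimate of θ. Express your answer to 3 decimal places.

θ̂_MAP = 0.756

Prior: Beta(6.1, 7).
Data: 29 successes in 34 trials. The binomial likelihood contributes θ^29(1−θ)^5, so the posterior is Beta(6.1+29, 7+5) = Beta(35.1, 12).
For Beta(a, b) with a, b > 1 the mode is (a−1)/(a+b−2) = 34.1/45.1 ≈ 0.756.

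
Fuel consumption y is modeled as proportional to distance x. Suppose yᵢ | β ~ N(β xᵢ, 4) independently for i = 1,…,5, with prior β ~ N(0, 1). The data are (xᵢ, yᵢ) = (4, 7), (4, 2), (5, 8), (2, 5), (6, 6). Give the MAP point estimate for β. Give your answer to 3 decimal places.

log p(β | y) = −Σ(yᵢ − βxᵢ)²/(2·4) − β²/(2·1) + const.
Setting the derivative to zero: Σxᵢ(yᵢ − βxᵢ)/4 − β/1 = 0, so β = Σxᵢyᵢ / (Σxᵢ² + σ²/τ²).
Σxᵢyᵢ = 4·7 + 4·2 + 5·8 + 2·5 + 6·6 = 122; Σxᵢ² = 97; σ²/τ² = 4.
β̂_MAP = 122 / (97 + 4) = 122/101 ≈ 1.208.

β̂_MAP = 1.208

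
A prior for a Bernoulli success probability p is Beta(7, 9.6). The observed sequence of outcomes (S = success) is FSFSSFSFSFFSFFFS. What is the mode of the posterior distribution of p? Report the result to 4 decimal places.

Prior: Beta(7, 9.6).
Data: 7 successes in 16 trials (from the sequence). The binomial likelihood contributes p^7(1−p)^9, so the posterior is Beta(7+7, 9.6+9) = Beta(14, 18.6).
For Beta(a, b) with a, b > 1 the mode is (a−1)/(a+b−2) = 13/30.6 ≈ 0.4248.

p̂_MAP = 0.4248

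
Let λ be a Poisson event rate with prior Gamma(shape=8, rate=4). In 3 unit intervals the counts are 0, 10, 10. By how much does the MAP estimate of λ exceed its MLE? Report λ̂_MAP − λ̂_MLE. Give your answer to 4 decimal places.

MAP − MLE = -2.8095

Σxᵢ = 20. Posterior is Gamma(28, 7); MAP = (28−1)/7 = 27/7 ≈ 3.85714.
MLE = x̄ = 20/3 ≈ 6.66667.
Difference = 27/7 − 20/3 = -59/21 ≈ -2.8095.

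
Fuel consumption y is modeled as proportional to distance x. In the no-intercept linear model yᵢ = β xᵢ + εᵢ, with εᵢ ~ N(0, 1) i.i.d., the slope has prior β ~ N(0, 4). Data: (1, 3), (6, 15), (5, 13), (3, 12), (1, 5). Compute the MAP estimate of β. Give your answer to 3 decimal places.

β̂_MAP = 2.754

log p(β | y) = −Σ(yᵢ − βxᵢ)²/(2·1) − β²/(2·4) + const.
Setting the derivative to zero: Σxᵢ(yᵢ − βxᵢ)/1 − β/4 = 0, so β = Σxᵢyᵢ / (Σxᵢ² + σ²/τ²).
Σxᵢyᵢ = 1·3 + 6·15 + 5·13 + 3·12 + 1·5 = 199; Σxᵢ² = 72; σ²/τ² = 0.25.
β̂_MAP = 199 / (72 + 0.25) = 199/72.25 ≈ 2.754.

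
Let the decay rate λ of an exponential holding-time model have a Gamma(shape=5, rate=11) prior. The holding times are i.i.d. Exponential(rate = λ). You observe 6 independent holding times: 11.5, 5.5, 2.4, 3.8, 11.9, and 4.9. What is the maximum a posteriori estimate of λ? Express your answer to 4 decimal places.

The Exponential(rate=λ) likelihood is ∝ λ^n e^(−λΣtᵢ). Here n = 6 and Σtᵢ = 11.5 + 5.5 + 2.4 + 3.8 + 11.9 + 4.9 = 40.
Posterior ∝ λ^4e^(−11λ) · λ^6e^(−40λ) = λ^10e^(−51λ), i.e. Gamma(11, 51).
Mode = (a−1)/b = 10/51 ≈ 0.1961.

λ̂_MAP = 0.1961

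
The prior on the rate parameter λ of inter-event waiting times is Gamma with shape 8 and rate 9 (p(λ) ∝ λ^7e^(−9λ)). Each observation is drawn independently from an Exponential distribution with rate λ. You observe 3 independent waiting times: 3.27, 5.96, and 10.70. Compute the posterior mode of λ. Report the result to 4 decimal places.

λ̂_MAP = 0.3457

The Exponential(rate=λ) likelihood is ∝ λ^n e^(−λΣtᵢ). Here n = 3 and Σtᵢ = 3.27 + 5.96 + 10.70 = 19.93.
Posterior ∝ λ^7e^(−9λ) · λ^3e^(−19.93λ) = λ^10e^(−28.93λ), i.e. Gamma(11, 28.93).
Mode = (a−1)/b = 10/28.93 ≈ 0.3457.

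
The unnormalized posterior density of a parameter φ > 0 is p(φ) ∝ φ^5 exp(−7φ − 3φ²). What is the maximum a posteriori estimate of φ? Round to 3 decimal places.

φ̂_MAP = 0.500

ℓ'(φ) = 5/φ − 7 − 6φ. Setting this to zero and multiplying by φ: 6φ² + 7φ − 5 = 0.
φ = (−7 + √(7² + 4·6·5)) / (2·6) = (−7 + √169) / 12 = (−7 + 13)/12 = 1/2.
ℓ''(φ) = −5/φ² − 6 < 0, confirming a maximum.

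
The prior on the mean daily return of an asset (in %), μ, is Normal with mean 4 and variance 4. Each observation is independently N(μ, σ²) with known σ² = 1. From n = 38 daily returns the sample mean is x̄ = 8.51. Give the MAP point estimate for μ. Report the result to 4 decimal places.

μ̂_MAP = 8.4805

n = 38, x̄ = 8.51.
For a Normal prior and Normal likelihood with known variance, the posterior is Normal; its mode equals its mean, the precision-weighted average.
Prior precision 1/σ₀² = 1/4 = 0.25; data precision n/σ² = 38/1 = 38.
μ̂ = (0.25·4 + 38·8.51) / (0.25 + 38) = 324.38/38.25 = 32438/3825 ≈ 8.4805.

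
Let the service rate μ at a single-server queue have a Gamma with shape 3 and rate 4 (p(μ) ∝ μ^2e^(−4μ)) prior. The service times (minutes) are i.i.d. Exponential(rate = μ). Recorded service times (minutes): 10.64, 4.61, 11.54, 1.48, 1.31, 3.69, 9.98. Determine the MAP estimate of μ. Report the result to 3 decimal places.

μ̂_MAP = 0.190

The Exponential(rate=μ) likelihood is ∝ μ^n e^(−μΣtᵢ). Here n = 7 and Σtᵢ = 10.64 + 4.61 + 11.54 + 1.48 + 1.31 + 3.69 + 9.98 = 43.25.
Posterior ∝ μ^2e^(−4μ) · μ^7e^(−43.25μ) = μ^9e^(−47.25μ), i.e. Gamma(10, 47.25).
Mode = (a−1)/b = 9/47.25 ≈ 0.190.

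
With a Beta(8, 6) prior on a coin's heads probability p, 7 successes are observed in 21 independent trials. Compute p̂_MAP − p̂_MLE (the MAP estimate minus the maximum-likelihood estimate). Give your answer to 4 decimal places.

Posterior is Beta(15, 20); MAP = (15−1)/(35−2) = 14/33 ≈ 0.42424.
MLE ignores the prior: p̂_MLE = k/n = 7/21 ≈ 0.33333.
Difference = 14/33 − 7/21 = 1/11 ≈ 0.0909.

MAP − MLE = 0.0909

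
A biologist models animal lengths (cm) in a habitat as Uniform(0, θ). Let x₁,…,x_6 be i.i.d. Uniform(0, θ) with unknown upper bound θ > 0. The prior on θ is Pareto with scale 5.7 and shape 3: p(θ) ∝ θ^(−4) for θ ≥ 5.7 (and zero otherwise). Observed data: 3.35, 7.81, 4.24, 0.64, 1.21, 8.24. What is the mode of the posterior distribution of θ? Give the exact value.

θ̂_MAP = 8.24

The Uniform(0, θ) likelihood is θ^(−n) for θ ≥ max(xᵢ), zero otherwise. Here max(xᵢ) = 8.24.
Posterior ∝ θ^(−4) · θ^(−6) = θ^(−10) on θ ≥ max(5.7, 8.24) = 8.24.
This density is strictly decreasing in θ, so the posterior mode lies at the lower boundary of the support.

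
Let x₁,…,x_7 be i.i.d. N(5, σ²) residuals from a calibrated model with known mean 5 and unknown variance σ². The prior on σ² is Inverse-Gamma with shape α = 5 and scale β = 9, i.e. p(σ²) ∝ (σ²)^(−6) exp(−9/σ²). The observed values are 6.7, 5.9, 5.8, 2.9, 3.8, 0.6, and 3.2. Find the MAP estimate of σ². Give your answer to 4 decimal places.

Sum of squared deviations about the known mean: SS = (6.7−5)² + (5.9−5)² + (5.8−5)² + (2.9−5)² + (3.8−5)² + (0.6−5)² + (3.2−5)² = 32.79.
The Normal likelihood contributes (σ²)^(−n/2) exp(−SS/(2σ²)), so the posterior is Inverse-Gamma(α + n/2, β + SS/2) = Inverse-Gamma(8.5, 25.395).
The mode of Inverse-Gamma(a, b) is b/(a+1) = 25.395/9.5 ≈ 2.6732.

σ̂²_MAP = 2.6732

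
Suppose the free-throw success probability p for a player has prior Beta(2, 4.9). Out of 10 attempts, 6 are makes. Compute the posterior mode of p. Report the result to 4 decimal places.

Prior: Beta(2, 4.9).
Data: 6 successes in 10 trials. The binomial likelihood contributes p^6(1−p)^4, so the posterior is Beta(2+6, 4.9+4) = Beta(8, 8.9).
For Beta(a, b) with a, b > 1 the mode is (a−1)/(a+b−2) = 7/14.9 ≈ 0.4698.

p̂_MAP = 0.4698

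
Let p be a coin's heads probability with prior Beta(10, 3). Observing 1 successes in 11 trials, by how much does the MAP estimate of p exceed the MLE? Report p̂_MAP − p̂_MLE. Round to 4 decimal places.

Posterior is Beta(11, 13); MAP = (11−1)/(24−2) = 10/22 ≈ 0.45455.
MLE ignores the prior: p̂_MLE = k/n = 1/11 ≈ 0.09091.
Difference = 10/22 − 1/11 = 4/11 ≈ 0.3636.

MAP − MLE = 0.3636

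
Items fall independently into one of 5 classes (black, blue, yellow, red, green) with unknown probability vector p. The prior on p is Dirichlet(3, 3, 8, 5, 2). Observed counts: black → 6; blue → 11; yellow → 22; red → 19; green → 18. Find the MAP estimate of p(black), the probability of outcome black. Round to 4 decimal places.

MAP estimate of p(black) = 0.0870

The posterior is Dirichlet(αᵢ + nᵢ) = Dirichlet(9, 14, 30, 24, 20).
For a Dirichlet(a₁,…,a_K) with all aᵢ > 1, the mode has j-th component (aⱼ − 1)/(Σaᵢ − K).
Here Σaᵢ = 97 and K = 5, so p(black) = (9 − 1)/(97 − 5) = 8/92 ≈ 0.0870.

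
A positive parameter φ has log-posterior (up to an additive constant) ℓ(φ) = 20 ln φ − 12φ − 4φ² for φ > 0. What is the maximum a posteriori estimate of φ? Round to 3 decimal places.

ℓ'(φ) = 20/φ − 12 − 8φ. Setting this to zero and multiplying by φ: 8φ² + 12φ − 20 = 0.
φ = (−12 + √(12² + 4·8·20)) / (2·8) = (−12 + √784) / 16 = (−12 + 28)/16 = 1.
ℓ''(φ) = −20/φ² − 8 < 0, confirming a maximum.

φ̂_MAP = 1.000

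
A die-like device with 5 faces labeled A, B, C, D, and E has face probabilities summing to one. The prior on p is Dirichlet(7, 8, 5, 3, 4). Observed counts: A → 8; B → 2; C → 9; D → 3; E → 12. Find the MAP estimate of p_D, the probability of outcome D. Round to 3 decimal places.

The posterior is Dirichlet(αᵢ + nᵢ) = Dirichlet(15, 10, 14, 6, 16).
For a Dirichlet(a₁,…,a_K) with all aᵢ > 1, the mode has j-th component (aⱼ − 1)/(Σaᵢ − K).
Here Σaᵢ = 61 and K = 5, so p_D = (6 − 1)/(61 − 5) = 5/56 ≈ 0.089.

MAP estimate of p_D = 0.089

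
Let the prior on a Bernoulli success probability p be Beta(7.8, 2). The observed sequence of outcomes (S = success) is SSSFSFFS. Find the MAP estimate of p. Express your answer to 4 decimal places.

Prior: Beta(7.8, 2).
Data: 5 successes in 8 trials (from the sequence). The binomial likelihood contributes p^5(1−p)^3, so the posterior is Beta(7.8+5, 2+3) = Beta(12.8, 5).
For Beta(a, b) with a, b > 1 the mode is (a−1)/(a+b−2) = 11.8/15.8 ≈ 0.7468.

p̂_MAP = 0.7468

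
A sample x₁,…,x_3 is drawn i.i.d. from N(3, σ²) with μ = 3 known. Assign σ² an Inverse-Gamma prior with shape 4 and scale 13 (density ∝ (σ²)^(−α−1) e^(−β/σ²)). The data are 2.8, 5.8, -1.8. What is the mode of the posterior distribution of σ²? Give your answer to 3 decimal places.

Sum of squared deviations about the known mean: SS = (2.8−3)² + (5.8−3)² + (-1.8−3)² = 30.92.
The Normal likelihood contributes (σ²)^(−n/2) exp(−SS/(2σ²)), so the posterior is Inverse-Gamma(α + n/2, β + SS/2) = Inverse-Gamma(5.5, 28.46).
The mode of Inverse-Gamma(a, b) is b/(a+1) = 28.46/6.5 ≈ 4.378.

σ̂²_MAP = 4.378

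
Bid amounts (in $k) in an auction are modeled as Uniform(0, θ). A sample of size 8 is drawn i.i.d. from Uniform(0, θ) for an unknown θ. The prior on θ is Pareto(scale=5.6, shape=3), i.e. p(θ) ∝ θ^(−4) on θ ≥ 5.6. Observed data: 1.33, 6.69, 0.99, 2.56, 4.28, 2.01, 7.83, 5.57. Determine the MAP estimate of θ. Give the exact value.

The Uniform(0, θ) likelihood is θ^(−n) for θ ≥ max(xᵢ), zero otherwise. Here max(xᵢ) = 7.83.
Posterior ∝ θ^(−4) · θ^(−8) = θ^(−12) on θ ≥ max(5.6, 7.83) = 7.83.
This density is strictly decreasing in θ, so the posterior mode lies at the lower boundary of the support.

θ̂_MAP = 7.83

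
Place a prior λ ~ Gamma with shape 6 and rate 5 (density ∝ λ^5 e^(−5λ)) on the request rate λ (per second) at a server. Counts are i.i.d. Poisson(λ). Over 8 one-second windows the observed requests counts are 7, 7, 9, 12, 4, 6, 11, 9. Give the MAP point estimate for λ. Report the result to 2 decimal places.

λ̂_MAP = 5.38

Σxᵢ = 7+7+9+12+4+6+11+9 = 65, with n = 8.
Posterior ∝ λ^5e^(−5λ) · λ^65e^(−8λ) = λ^70e^(−13λ), i.e. Gamma(shape=71, rate=13).
The mode of a Gamma(a, b) with a ≥ 1 (shape–rate) is (a−1)/b = 70/13 ≈ 5.38.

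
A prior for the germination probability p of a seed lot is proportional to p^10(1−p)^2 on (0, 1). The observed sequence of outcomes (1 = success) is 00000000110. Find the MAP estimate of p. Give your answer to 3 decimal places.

p̂_MAP = 0.522

The prior density ∝ p^10(1−p)^2 is the kernel of Beta(11, 3).
Data: 2 successes in 11 trials (from the sequence). The binomial likelihood contributes p^2(1−p)^9, so the posterior is Beta(11+2, 3+9) = Beta(13, 12).
For Beta(a, b) with a, b > 1 the mode is (a−1)/(a+b−2) = 12/23 ≈ 0.522.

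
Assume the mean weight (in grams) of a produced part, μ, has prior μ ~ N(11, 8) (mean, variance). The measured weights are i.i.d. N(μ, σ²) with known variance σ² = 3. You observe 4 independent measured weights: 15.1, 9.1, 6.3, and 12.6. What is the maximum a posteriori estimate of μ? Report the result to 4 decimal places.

n = 4; x̄ = (15.1 + 9.1 + 6.3 + 12.6)/4 = 43.1/4 = 10.775.
For a Normal prior and Normal likelihood with known variance, the posterior is Normal; its mode equals its mean, the precision-weighted average.
Prior precision 1/σ₀² = 1/8 = 0.125; data precision n/σ² = 4/3.
μ̂ = (0.125·11 + (4/3)·10.775) / (0.125 + 4/3) = (1889/120)/(35/24) = 1889/175 ≈ 10.7943.

μ̂_MAP = 10.7943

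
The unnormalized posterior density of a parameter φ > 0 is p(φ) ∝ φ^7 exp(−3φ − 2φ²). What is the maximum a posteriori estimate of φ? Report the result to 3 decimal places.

φ̂_MAP = 1.000

ℓ'(φ) = 7/φ − 3 − 4φ. Setting this to zero and multiplying by φ: 4φ² + 3φ − 7 = 0.
φ = (−3 + √(3² + 4·4·7)) / (2·4) = (−3 + √121) / 8 = (−3 + 11)/8 = 1.
ℓ''(φ) = −7/φ² − 4 < 0, confirming a maximum.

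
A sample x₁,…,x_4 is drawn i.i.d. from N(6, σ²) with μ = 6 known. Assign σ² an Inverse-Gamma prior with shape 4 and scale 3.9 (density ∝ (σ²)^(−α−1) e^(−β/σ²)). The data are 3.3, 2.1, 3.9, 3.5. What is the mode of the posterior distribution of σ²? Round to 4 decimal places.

σ̂²_MAP = 2.9257

Sum of squared deviations about the known mean: SS = (3.3−6)² + (2.1−6)² + (3.9−6)² + (3.5−6)² = 33.16.
The Normal likelihood contributes (σ²)^(−n/2) exp(−SS/(2σ²)), so the posterior is Inverse-Gamma(α + n/2, β + SS/2) = Inverse-Gamma(6, 20.48).
The mode of Inverse-Gamma(a, b) is b/(a+1) = 20.48/7 ≈ 2.9257.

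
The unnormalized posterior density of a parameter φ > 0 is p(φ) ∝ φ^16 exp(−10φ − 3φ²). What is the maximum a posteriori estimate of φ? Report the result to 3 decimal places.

φ̂_MAP = 1.000

ℓ'(φ) = 16/φ − 10 − 6φ. Setting this to zero and multiplying by φ: 6φ² + 10φ − 16 = 0.
φ = (−10 + √(10² + 4·6·16)) / (2·6) = (−10 + √484) / 12 = (−10 + 22)/12 = 1.
ℓ''(φ) = −16/φ² − 6 < 0, confirming a maximum.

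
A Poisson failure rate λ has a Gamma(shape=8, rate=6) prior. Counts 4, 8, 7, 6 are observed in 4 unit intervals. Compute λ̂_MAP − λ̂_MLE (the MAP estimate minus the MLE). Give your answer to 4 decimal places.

MAP − MLE = -3.0500

Σxᵢ = 25. Posterior is Gamma(33, 10); MAP = (33−1)/10 = 32/10 ≈ 3.20000.
MLE = x̄ = 25/4 ≈ 6.25000.
Difference = 32/10 − 25/4 = -61/20 ≈ -3.0500.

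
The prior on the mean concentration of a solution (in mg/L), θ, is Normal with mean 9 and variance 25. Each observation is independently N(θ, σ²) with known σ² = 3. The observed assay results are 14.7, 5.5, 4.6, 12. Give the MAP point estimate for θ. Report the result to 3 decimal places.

θ̂_MAP = 9.194

n = 4; x̄ = (14.7 + 5.5 + 4.6 + 12)/4 = 36.8/4 = 9.2.
For a Normal prior and Normal likelihood with known variance, the posterior is Normal; its mode equals its mean, the precision-weighted average.
Prior precision 1/σ₀² = 1/25 = 0.04; data precision n/σ² = 4/3.
θ̂ = (0.04·9 + (4/3)·9.2) / (0.04 + 4/3) = (947/75)/(103/75) = 947/103 ≈ 9.194.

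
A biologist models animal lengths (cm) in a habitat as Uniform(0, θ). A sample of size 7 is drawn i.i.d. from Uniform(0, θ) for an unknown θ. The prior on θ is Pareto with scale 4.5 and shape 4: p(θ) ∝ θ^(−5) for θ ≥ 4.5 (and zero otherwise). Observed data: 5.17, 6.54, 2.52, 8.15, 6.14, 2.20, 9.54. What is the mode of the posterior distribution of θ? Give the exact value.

θ̂_MAP = 9.54

The Uniform(0, θ) likelihood is θ^(−n) for θ ≥ max(xᵢ), zero otherwise. Here max(xᵢ) = 9.54.
Posterior ∝ θ^(−5) · θ^(−7) = θ^(−12) on θ ≥ max(4.5, 9.54) = 9.54.
This density is strictly decreasing in θ, so the posterior mode lies at the lower boundary of the support.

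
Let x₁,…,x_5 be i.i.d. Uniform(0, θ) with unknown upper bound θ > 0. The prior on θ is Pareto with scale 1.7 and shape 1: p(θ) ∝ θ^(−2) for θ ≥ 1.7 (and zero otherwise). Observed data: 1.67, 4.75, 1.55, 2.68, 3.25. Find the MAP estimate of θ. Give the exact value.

θ̂_MAP = 4.75

The Uniform(0, θ) likelihood is θ^(−n) for θ ≥ max(xᵢ), zero otherwise. Here max(xᵢ) = 4.75.
Posterior ∝ θ^(−2) · θ^(−5) = θ^(−7) on θ ≥ max(1.7, 4.75) = 4.75.
This density is strictly decreasing in θ, so the posterior mode lies at the lower boundary of the support.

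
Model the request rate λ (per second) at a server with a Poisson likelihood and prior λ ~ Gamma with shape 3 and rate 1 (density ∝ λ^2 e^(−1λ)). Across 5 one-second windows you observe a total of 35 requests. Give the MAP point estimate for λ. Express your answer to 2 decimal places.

λ̂_MAP = 6.17

Σxᵢ = 35, n = 5.
Posterior ∝ λ^2e^(−1λ) · λ^35e^(−5λ) = λ^37e^(−6λ), i.e. Gamma(shape=38, rate=6).
The mode of a Gamma(a, b) with a ≥ 1 (shape–rate) is (a−1)/b = 37/6 ≈ 6.17.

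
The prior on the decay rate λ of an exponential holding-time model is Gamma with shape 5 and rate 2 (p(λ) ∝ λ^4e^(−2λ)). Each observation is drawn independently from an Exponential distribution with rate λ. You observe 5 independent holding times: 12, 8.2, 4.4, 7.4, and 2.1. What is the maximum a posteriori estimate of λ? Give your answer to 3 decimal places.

The Exponential(rate=λ) likelihood is ∝ λ^n e^(−λΣtᵢ). Here n = 5 and Σtᵢ = 12 + 8.2 + 4.4 + 7.4 + 2.1 = 34.1.
Posterior ∝ λ^4e^(−2λ) · λ^5e^(−34.1λ) = λ^9e^(−36.1λ), i.e. Gamma(10, 36.1).
Mode = (a−1)/b = 9/36.1 ≈ 0.249.

λ̂_MAP = 0.249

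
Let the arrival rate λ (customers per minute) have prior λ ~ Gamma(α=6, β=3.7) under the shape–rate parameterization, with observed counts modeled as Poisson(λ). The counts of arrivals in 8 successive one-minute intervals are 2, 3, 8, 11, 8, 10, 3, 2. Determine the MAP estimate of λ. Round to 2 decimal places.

Σxᵢ = 2+3+8+11+8+10+3+2 = 47, with n = 8.
Posterior ∝ λ^5e^(−3.7λ) · λ^47e^(−8λ) = λ^52e^(−11.7λ), i.e. Gamma(shape=53, rate=11.7).
The mode of a Gamma(a, b) with a ≥ 1 (shape–rate) is (a−1)/b = 52/11.7 ≈ 4.44.

λ̂_MAP = 4.44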